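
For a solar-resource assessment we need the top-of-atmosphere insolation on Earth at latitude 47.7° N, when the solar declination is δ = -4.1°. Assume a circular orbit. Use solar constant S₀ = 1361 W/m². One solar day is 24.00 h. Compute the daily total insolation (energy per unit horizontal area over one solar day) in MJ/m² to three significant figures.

22.1 MJ/m²

cos H₀ = −tan(+47.7°) tan(-4.100°) = 0.0788, H₀ = 1.4919 rad.
Bracket: H₀ sin φ sin δ + cos φ cos δ sin H₀ = 1.4919×0.73963×-0.07150 + 0.67301×0.99744×0.99689 = -0.078897 + 0.669199 = 0.590302.
Q̄ = (S₀/π) × [bracket] = (1361/π) × 0.590302 = 255.73 W/m².
Daily total = Q̄ × 24.00 h × 3600 s/h = 255.73 × 24.00 × 3600 / 10⁶ = 22.10 MJ/m².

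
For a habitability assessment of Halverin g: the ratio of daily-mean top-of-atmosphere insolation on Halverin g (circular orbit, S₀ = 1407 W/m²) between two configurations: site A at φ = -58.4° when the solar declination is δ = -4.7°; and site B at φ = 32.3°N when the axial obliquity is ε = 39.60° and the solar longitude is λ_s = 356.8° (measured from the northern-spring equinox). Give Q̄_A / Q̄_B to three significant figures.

— Configuration A (φ=-58.4°):
cos H₀ = −tan(-58.4°) tan(-4.700°) = -0.1336, H₀ = 1.7048 rad.
Bracket: H₀ sin φ sin δ + cos φ cos δ sin H₀ = 1.7048×-0.85173×-0.08194 + 0.52399×0.99664×0.99103 = 0.118979 + 0.517545 = 0.636524.
Q̄ = (S₀/π) × [bracket] = (1407/π) × 0.636524 = 285.07 W/m².
— Configuration B (φ=+32.3°):
Solar declination: sin δ = sin ε · sin λ_s = sin 39.60° × sin 356.8° = -0.03558, so δ = -2.039°.
cos H₀ = −tan(+32.3°) tan(-2.039°) = 0.0225, H₀ = 1.5483 rad.
Bracket: H₀ sin φ sin δ + cos φ cos δ sin H₀ = 1.5483×0.53435×-0.03558 + 0.84526×0.99937×0.99975 = -0.029437 + 0.844516 = 0.815079.
Q̄ = (S₀/π) × [bracket] = (1407/π) × 0.815079 = 365.04 W/m².
Ratio Q̄_A / Q̄_B = 285.07 / 365.04 = 0.7809.

Q̄_A / Q̄_B ≈ 0.781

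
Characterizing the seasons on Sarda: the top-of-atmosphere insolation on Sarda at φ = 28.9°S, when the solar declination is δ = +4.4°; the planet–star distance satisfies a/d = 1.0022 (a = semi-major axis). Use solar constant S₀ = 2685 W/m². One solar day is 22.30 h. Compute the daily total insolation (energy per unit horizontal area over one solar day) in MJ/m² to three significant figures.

cos H₀ = −tan(-28.9°) tan(+4.400°) = 0.0425, H₀ = 1.5283 rad.
Bracket: H₀ sin φ sin δ + cos φ cos δ sin H₀ = 1.5283×-0.48328×0.07672 + 0.87546×0.99705×0.99910 = -0.056665 + 0.872092 = 0.815427.
Inverse-square distance factor (a/d)² = 1.0022² = 1.004405.
Q̄ = (S₀/π) × 1.004405 × [bracket] = (2685/π) × 1.004405 × 0.815427 = 699.98 W/m².
Daily total = Q̄ × 22.30 h × 3600 s/h = 699.98 × 22.30 × 3600 / 10⁶ = 56.19 MJ/m².

56.2 MJ/m²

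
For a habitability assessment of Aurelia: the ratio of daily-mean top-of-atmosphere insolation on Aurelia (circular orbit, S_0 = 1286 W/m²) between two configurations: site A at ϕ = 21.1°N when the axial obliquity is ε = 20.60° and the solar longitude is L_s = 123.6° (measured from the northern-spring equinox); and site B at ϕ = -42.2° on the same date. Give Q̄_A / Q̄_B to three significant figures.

Q̄_A / Q̄_B ≈ 2.49

— Configuration A (ϕ=+21.1°):
Solar declination: sin δ = sin ε · sin L_s = sin 20.60° × sin 123.6° = 0.29306, so δ = +17.041°.
cos h₀ = −tan(+21.1°) tan(+17.041°) = -0.1183, h₀ = 1.6893 rad.
Bracket: h₀ sin ϕ sin δ + cos ϕ cos δ sin h₀ = 1.6893×0.36000×0.29306 + 0.93295×0.95610×0.99298 = 0.178224 + 0.885732 = 1.063956.
Q̄ = (S_0/π) × [bracket] = (1286/π) × 1.063956 = 435.53 W/m².
— Configuration B (ϕ=-42.2°):
cos h₀ = −tan(-42.2°) tan(+17.041°) = 0.2779, h₀ = 1.2892 rad.
Bracket: h₀ sin ϕ sin δ + cos ϕ cos δ sin h₀ = 1.2892×-0.67172×0.29306 + 0.74080×0.95610×0.96060 = -0.253785 + 0.680373 = 0.426588.
Q̄ = (S_0/π) × [bracket] = (1286/π) × 0.426588 = 174.62 W/m².
Ratio Q̄_A / Q̄_B = 435.53 / 174.62 = 2.494.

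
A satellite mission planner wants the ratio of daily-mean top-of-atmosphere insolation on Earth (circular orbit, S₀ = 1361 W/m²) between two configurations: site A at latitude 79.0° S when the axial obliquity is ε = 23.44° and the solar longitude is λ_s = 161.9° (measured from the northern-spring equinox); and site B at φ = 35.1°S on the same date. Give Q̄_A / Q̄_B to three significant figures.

— Configuration A (φ=-79.0°):
Solar declination: sin δ = sin ε · sin λ_s = sin 23.44° × sin 161.9° = 0.12358, so δ = +7.099°.
cos H₀ = −tan(-79.0°) tan(+7.099°) = 0.6407, H₀ = 0.8754 rad.
Bracket: H₀ sin φ sin δ + cos φ cos δ sin H₀ = 0.8754×-0.98163×0.12358 + 0.19081×0.99233×0.76780 = -0.106195 + 0.145380 = 0.039185.
Q̄ = (S₀/π) × [bracket] = (1361/π) × 0.039185 = 16.976 W/m².
— Configuration B (φ=-35.1°):
cos H₀ = −tan(-35.1°) tan(+7.099°) = 0.0875, H₀ = 1.4832 rad.
Bracket: H₀ sin φ sin δ + cos φ cos δ sin H₀ = 1.4832×-0.57501×0.12358 + 0.81815×0.99233×0.99616 = -0.105396 + 0.808757 = 0.703361.
Q̄ = (S₀/π) × [bracket] = (1361/π) × 0.703361 = 304.71 W/m².
Ratio Q̄_A / Q̄_B = 16.976 / 304.71 = 0.05571.

Q̄_A / Q̄_B ≈ 0.0557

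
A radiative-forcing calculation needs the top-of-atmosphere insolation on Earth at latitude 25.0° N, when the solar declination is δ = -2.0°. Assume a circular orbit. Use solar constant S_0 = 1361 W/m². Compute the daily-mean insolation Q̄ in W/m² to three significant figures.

cos h₀ = −tan(+25.0°) tan(-2.000°) = 0.0163, h₀ = 1.5545 rad.
Bracket: h₀ sin ϕ sin δ + cos ϕ cos δ sin h₀ = 1.5545×0.42262×-0.03490 + 0.90631×0.99939×0.99987 = -0.022928 + 0.905639 = 0.882711.
Q̄ = (S_0/π) × [bracket] = (1361/π) × 0.882711 = 382.4 W/m².

Q̄ ≈ 382 W/m²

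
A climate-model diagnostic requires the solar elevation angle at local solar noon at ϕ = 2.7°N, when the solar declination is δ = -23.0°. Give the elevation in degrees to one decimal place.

64.3°

At local noon the hour angle is zero, so the zenith angle equals |ϕ − δ| = |+2.7° − (-23.000°)| = 25.700°.
Elevation = 90° − 25.700° = 64.3°.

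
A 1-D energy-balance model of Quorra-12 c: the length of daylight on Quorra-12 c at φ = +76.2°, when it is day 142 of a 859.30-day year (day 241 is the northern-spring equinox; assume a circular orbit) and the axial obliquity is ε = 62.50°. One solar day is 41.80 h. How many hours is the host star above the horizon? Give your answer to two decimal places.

Solar longitude: λ_s = 360° × (142 − 241)/859.30 = -41.476°, i.e. -41.476° + 360° = 318.524°.
sin δ = sin 62.50° × sin 318.524° = -0.58747, so δ = -35.978°.
cos H₀ = −tan φ · tan δ = 2.9555 ≥ 1, so the host star never rises (polar night) and H₀ = 0.
Daylight = 2H₀/(2π) × 41.80 h = (0.0000/π) × 41.80 = 0.00 h.

0.00 h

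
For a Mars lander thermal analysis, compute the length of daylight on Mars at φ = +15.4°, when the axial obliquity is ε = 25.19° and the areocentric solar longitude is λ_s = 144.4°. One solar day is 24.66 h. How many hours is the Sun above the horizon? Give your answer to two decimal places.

sin δ = sin 25.19° × sin 144.4° = 0.24776, so δ = +14.345°.
cos H₀ = −tan φ · tan δ = −tan(+15.4°) × tan(+14.345°) = -0.0704, so H₀ = 1.6413 rad = 94.04°.
Daylight = 2H₀/(2π) × 24.66 h = (1.6413/π) × 24.66 = 12.88 h.

12.88 h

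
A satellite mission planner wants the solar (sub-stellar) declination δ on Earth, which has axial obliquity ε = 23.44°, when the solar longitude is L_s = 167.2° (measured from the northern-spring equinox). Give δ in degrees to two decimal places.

δ = +5.06°

sin δ = sin ε · sin L_s = sin 23.44° × sin 167.2° = 0.088129.
δ = arcsin(0.088129) = +5.06°.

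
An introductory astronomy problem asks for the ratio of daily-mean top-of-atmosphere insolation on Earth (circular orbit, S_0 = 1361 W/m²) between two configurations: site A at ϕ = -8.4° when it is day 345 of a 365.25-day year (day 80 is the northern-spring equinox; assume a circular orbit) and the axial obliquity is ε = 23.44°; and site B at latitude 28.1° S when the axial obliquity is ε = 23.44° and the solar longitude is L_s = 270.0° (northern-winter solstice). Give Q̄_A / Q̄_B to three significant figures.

— Configuration A (ϕ=-8.4°):
Solar longitude: L_s = 360° × (345 − 80)/365.25 = 261.191°.
sin δ = sin 23.44° × sin 261.191° = -0.39310, so δ = -23.147°.
cos h₀ = −tan(-8.4°) tan(-23.147°) = -0.0631, h₀ = 1.6340 rad.
Bracket: h₀ sin ϕ sin δ + cos ϕ cos δ sin h₀ = 1.6340×-0.14608×-0.39310 + 0.98927×0.91950×0.99801 = 0.093831 + 0.907824 = 1.001655.
Q̄ = (S_0/π) × [bracket] = (1361/π) × 1.001655 = 433.94 W/m².
— Configuration B (ϕ=-28.1°):
Solar declination: sin δ = sin ε · sin L_s = sin 23.44° × sin 270.0° = -0.39779, so δ = -23.440°.
cos h₀ = −tan(-28.1°) tan(-23.440°) = -0.2315, h₀ = 1.8044 rad.
Bracket: h₀ sin ϕ sin δ + cos ϕ cos δ sin h₀ = 1.8044×-0.47101×-0.39779 + 0.88213×0.91748×0.97283 = 0.338078 + 0.787347 = 1.125425.
Q̄ = (S_0/π) × [bracket] = (1361/π) × 1.125425 = 487.56 W/m².
Ratio Q̄_A / Q̄_B = 433.94 / 487.56 = 0.8900.

Q̄_A / Q̄_B ≈ 0.890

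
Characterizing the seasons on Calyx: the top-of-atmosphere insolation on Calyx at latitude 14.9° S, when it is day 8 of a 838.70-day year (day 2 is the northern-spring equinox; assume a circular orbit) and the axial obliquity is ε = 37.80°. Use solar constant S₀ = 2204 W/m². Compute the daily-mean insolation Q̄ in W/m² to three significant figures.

Q̄ ≈ 670 W/m²

Solar longitude: λ_s = 360° × (8 − 2)/838.70 = 2.575°.
sin δ = sin 37.80° × sin 2.575° = 0.02754, so δ = +1.578°.
cos H₀ = −tan(-14.9°) tan(+1.578°) = 0.0073, H₀ = 1.5635 rad.
Bracket: H₀ sin φ sin δ + cos φ cos δ sin H₀ = 1.5635×-0.25713×0.02754 + 0.96638×0.99962×0.99997 = -0.011072 + 0.965984 = 0.954912.
Q̄ = (S₀/π) × [bracket] = (2204/π) × 0.954912 = 669.9 W/m².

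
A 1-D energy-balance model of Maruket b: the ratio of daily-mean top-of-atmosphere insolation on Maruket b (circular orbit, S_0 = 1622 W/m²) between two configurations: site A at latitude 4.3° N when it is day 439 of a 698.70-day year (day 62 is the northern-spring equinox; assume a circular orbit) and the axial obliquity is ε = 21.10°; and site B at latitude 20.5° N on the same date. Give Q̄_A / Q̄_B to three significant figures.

— Configuration A (ϕ=+4.3°):
Solar longitude: L_s = 360° × (439 − 62)/698.70 = 194.246°.
sin δ = sin 21.10° × sin 194.246° = -0.08859, so δ = -5.083°.
cos h₀ = −tan(+4.3°) tan(-5.083°) = 0.0067, h₀ = 1.5641 rad.
Bracket: h₀ sin ϕ sin δ + cos ϕ cos δ sin h₀ = 1.5641×0.07498×-0.08859 + 0.99719×0.99607×0.99998 = -0.010390 + 0.993251 = 0.982861.
Q̄ = (S_0/π) × [bracket] = (1622/π) × 0.982861 = 507.45 W/m².
— Configuration B (ϕ=+20.5°):
cos h₀ = −tan(+20.5°) tan(-5.083°) = 0.0333, h₀ = 1.5375 rad.
Bracket: h₀ sin ϕ sin δ + cos ϕ cos δ sin h₀ = 1.5375×0.35021×-0.08859 + 0.93667×0.99607×0.99945 = -0.047701 + 0.932476 = 0.884775.
Q̄ = (S_0/π) × [bracket] = (1622/π) × 0.884775 = 456.81 W/m².
Ratio Q̄_A / Q̄_B = 507.45 / 456.81 = 1.111.

Q̄_A / Q̄_B ≈ 1.11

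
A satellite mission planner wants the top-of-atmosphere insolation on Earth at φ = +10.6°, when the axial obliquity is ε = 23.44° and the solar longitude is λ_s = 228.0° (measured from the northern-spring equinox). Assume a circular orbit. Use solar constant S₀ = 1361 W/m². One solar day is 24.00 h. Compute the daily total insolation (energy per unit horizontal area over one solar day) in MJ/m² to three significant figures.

32.0 MJ/m²

Solar declination: sin δ = sin ε · sin λ_s = sin 23.44° × sin 228.0° = -0.29561, so δ = -17.194°.
cos H₀ = −tan(+10.6°) tan(-17.194°) = 0.0579, H₀ = 1.5129 rad.
Bracket: H₀ sin φ sin δ + cos φ cos δ sin H₀ = 1.5129×0.18395×-0.29561 + 0.98294×0.95531×0.99832 = -0.082268 + 0.937435 = 0.855167.
Q̄ = (S₀/π) × [bracket] = (1361/π) × 0.855167 = 370.48 W/m².
Daily total = Q̄ × 24.00 h × 3600 s/h = 370.48 × 24.00 × 3600 / 10⁶ = 32.01 MJ/m².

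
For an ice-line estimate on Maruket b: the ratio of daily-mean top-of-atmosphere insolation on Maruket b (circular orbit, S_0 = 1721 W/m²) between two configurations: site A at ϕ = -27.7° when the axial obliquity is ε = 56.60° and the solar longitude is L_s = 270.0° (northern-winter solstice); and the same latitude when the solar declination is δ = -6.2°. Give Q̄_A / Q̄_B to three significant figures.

Q̄_A / Q̄_B ≈ 1.31

— Configuration A (ϕ=-27.7°):
Solar declination: sin δ = sin ε · sin L_s = sin 56.60° × sin 270.0° = -0.83485, so δ = -56.600°.
cos h₀ = −tan(-27.7°) tan(-56.600°) = -0.7962, h₀ = 2.4918 rad.
Bracket: h₀ sin ϕ sin δ + cos ϕ cos δ sin h₀ = 2.4918×-0.46484×-0.83485 + 0.88539×0.55048×0.60500 = 0.966997 + 0.294871 = 1.261868.
Q̄ = (S_0/π) × [bracket] = (1721/π) × 1.261868 = 691.27 W/m².
— Configuration B (ϕ=-27.7°):
cos h₀ = −tan(-27.7°) tan(-6.200°) = -0.0570, h₀ = 1.6279 rad.
Bracket: h₀ sin ϕ sin δ + cos ϕ cos δ sin h₀ = 1.6279×-0.46484×-0.10800 + 0.88539×0.99415×0.99837 = 0.081725 + 0.878776 = 0.960501.
Q̄ = (S_0/π) × [bracket] = (1721/π) × 0.960501 = 526.17 W/m².
Ratio Q̄_A / Q̄_B = 691.27 / 526.17 = 1.314.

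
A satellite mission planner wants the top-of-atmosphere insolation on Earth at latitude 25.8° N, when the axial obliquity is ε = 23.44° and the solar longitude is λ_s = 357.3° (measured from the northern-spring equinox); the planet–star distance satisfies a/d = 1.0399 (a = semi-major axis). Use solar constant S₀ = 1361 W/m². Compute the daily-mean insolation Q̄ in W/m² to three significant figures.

Q̄ ≈ 416 W/m²

Solar declination: sin δ = sin ε · sin λ_s = sin 23.44° × sin 357.3° = -0.01874, so δ = -1.074°.
cos H₀ = −tan(+25.8°) tan(-1.074°) = 0.0091, H₀ = 1.5617 rad.
Bracket: H₀ sin φ sin δ + cos φ cos δ sin H₀ = 1.5617×0.43523×-0.01874 + 0.90032×0.99982×0.99996 = -0.012738 + 0.900122 = 0.887384.
Inverse-square distance factor (a/d)² = 1.0399² = 1.081392.
Q̄ = (S₀/π) × 1.081392 × [bracket] = (1361/π) × 1.081392 × 0.887384 = 415.7 W/m².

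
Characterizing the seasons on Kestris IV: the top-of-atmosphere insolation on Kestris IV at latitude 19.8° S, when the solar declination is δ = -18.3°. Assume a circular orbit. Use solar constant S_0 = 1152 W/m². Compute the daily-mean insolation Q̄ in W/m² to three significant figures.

cos h₀ = −tan(-19.8°) tan(-18.300°) = -0.1191, h₀ = 1.6901 rad.
Bracket: h₀ sin ϕ sin δ + cos ϕ cos δ sin h₀ = 1.6901×-0.33874×-0.31399 + 0.94088×0.94943×0.99289 = 0.179761 + 0.886948 = 1.066709.
Q̄ = (S_0/π) × [bracket] = (1152/π) × 1.066709 = 391.2 W/m².

Q̄ ≈ 391 W/m²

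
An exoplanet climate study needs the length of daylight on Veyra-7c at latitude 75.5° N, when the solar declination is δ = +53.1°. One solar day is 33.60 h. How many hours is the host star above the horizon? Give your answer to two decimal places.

Sunrise equation: cos H₀ = −tan φ · tan δ = -5.1500 ≤ −1, so the host star never sets (polar day) and H₀ = π.
Daylight = 2H₀/(2π) × 33.60 h = (3.1416/π) × 33.60 = 33.60 h.

33.60 h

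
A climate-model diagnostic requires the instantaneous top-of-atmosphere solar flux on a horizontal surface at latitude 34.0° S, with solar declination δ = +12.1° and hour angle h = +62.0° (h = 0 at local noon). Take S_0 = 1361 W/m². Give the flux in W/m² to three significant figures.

cos θ_z = sin ϕ sin δ + cos ϕ cos δ cos h = -0.117217 + 0.380563 = 0.263346.
Flux = S_0 · cos θ_z = 1361 × 0.263346 = 358.4 W/m².

358 W/m²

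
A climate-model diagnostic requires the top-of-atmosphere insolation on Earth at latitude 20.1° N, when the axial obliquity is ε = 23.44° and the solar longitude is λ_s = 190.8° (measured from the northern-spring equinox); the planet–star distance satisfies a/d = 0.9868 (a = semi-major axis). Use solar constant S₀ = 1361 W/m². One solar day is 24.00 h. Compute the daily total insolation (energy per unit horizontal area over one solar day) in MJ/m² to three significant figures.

32.7 MJ/m²

Solar declination: sin δ = sin ε · sin λ_s = sin 23.44° × sin 190.8° = -0.07454, so δ = -4.275°.
cos H₀ = −tan(+20.1°) tan(-4.275°) = 0.0274, H₀ = 1.5434 rad.
Bracket: H₀ sin φ sin δ + cos φ cos δ sin H₀ = 1.5434×0.34366×-0.07454 + 0.93909×0.99722×0.99963 = -0.039536 + 0.936133 = 0.896597.
Inverse-square distance factor (a/d)² = 0.9868² = 0.973774.
Q̄ = (S₀/π) × 0.973774 × [bracket] = (1361/π) × 0.973774 × 0.896597 = 378.24 W/m².
Daily total = Q̄ × 24.00 h × 3600 s/h = 378.24 × 24.00 × 3600 / 10⁶ = 32.68 MJ/m².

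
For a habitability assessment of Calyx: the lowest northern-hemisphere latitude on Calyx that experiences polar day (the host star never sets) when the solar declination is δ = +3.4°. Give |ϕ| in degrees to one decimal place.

|ϕ| = 86.6°

Polar day requires cos h₀ = −tan ϕ tan δ ≤ −1, i.e. tan ϕ tan δ ≥ 1.
The boundary is |tan ϕ| · |tan δ| = 1, so |ϕ| = 90° − |δ| = 90° − 3.4° = 86.6° in the northern hemisphere.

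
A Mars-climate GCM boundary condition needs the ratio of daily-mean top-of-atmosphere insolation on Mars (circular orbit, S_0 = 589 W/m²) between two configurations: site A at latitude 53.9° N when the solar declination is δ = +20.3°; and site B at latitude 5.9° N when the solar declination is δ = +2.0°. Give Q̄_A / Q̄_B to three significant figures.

— Configuration A (ϕ=+53.9°):
cos h₀ = −tan(+53.9°) tan(+20.300°) = -0.5073, h₀ = 2.1028 rad.
Bracket: h₀ sin ϕ sin δ + cos ϕ cos δ sin h₀ = 2.1028×0.80799×0.34694 + 0.58920×0.93789×0.86178 = 0.589465 + 0.476224 = 1.065689.
Q̄ = (S_0/π) × [bracket] = (589/π) × 1.065689 = 199.80 W/m².
— Configuration B (ϕ=+5.9°):
cos h₀ = −tan(+5.9°) tan(+2.000°) = -0.0036, h₀ = 1.5744 rad.
Bracket: h₀ sin ϕ sin δ + cos ϕ cos δ sin h₀ = 1.5744×0.10279×0.03490 + 0.99470×0.99939×0.99999 = 0.005648 + 0.994083 = 0.999731.
Q̄ = (S_0/π) × [bracket] = (589/π) × 0.999731 = 187.43 W/m².
Ratio Q̄_A / Q̄_B = 199.80 / 187.43 = 1.066.

Q̄_A / Q̄_B ≈ 1.07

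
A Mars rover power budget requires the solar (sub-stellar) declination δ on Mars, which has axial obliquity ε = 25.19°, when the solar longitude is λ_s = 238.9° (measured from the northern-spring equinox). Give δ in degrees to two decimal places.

sin δ = sin ε · sin λ_s = sin 25.19° × sin 238.9° = -0.364446.
δ = arcsin(-0.364446) = -21.37°.

δ = -21.37°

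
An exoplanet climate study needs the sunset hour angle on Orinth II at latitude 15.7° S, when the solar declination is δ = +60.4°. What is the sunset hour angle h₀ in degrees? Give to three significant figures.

cos h₀ = −tan ϕ · tan δ = −tan(-15.7°) × tan(+60.400°) = 0.4948, so h₀ = 1.0532 rad = 60.34°.

h₀ = 60.3°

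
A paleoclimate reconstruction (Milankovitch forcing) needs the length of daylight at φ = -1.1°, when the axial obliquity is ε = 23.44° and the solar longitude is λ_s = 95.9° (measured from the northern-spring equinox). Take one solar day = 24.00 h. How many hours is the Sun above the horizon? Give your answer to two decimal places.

Solar declination: sin δ = sin ε · sin λ_s = sin 23.44° × sin 95.9° = 0.39568, so δ = +23.308°.
cos H₀ = −tan φ · tan δ = −tan(-1.1°) × tan(+23.308°) = 0.0083, so H₀ = 1.5625 rad = 89.53°.
Daylight = 2H₀/(2π) × 24.00 h = (1.5625/π) × 24.00 = 11.94 h.

11.94 h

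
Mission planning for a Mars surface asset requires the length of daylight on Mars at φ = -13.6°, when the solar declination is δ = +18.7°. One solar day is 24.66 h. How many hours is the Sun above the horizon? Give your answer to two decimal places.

cos H₀ = −tan φ · tan δ = −tan(-13.6°) × tan(+18.700°) = 0.0819, so H₀ = 1.4888 rad = 85.30°.
Daylight = 2H₀/(2π) × 24.66 h = (1.4888/π) × 24.66 = 11.69 h.

11.69 h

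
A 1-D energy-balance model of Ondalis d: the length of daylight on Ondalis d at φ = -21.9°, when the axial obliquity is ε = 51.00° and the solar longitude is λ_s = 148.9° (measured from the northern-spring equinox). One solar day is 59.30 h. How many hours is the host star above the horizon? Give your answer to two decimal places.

26.31 h

Solar declination: sin δ = sin ε · sin λ_s = sin 51.00° × sin 148.9° = 0.40142, so δ = +23.667°.
cos H₀ = −tan φ · tan δ = −tan(-21.9°) × tan(+23.667°) = 0.1762, so H₀ = 1.3937 rad = 79.85°.
Daylight = 2H₀/(2π) × 59.30 h = (1.3937/π) × 59.30 = 26.31 h.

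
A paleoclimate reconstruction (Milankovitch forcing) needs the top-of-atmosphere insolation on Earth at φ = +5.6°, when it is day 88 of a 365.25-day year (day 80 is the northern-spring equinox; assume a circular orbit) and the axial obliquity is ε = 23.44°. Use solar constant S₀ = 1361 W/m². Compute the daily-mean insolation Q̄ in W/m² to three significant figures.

Q̄ ≈ 434 W/m²

Solar longitude: λ_s = 360° × (88 − 80)/365.25 = 7.885°.
sin δ = sin 23.44° × sin 7.885° = 0.05457, so δ = +3.128°.
cos H₀ = −tan(+5.6°) tan(+3.128°) = -0.0054, H₀ = 1.5762 rad.
Bracket: H₀ sin φ sin δ + cos φ cos δ sin H₀ = 1.5762×0.09758×0.05457 + 0.99523×0.99851×0.99999 = 0.008393 + 0.993737 = 1.002130.
Q̄ = (S₀/π) × [bracket] = (1361/π) × 1.002130 = 434.1 W/m².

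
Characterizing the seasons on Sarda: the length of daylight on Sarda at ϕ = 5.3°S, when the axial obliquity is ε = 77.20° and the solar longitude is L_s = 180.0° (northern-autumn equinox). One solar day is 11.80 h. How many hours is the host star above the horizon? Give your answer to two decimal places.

Solar declination: sin δ = sin ε · sin L_s = sin 77.20° × sin 180.0° = 0.00000, so δ = +0.000°.
cos h₀ = −tan ϕ · tan δ = −tan(-5.3°) × tan(+0.000°) = 0.0000, so h₀ = 1.5708 rad = 90.00°.
Daylight = 2h₀/(2π) × 11.80 h = (1.5708/π) × 11.80 = 5.90 h.

5.90 h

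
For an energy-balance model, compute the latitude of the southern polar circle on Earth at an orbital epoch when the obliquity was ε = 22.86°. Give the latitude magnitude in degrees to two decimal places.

The polar circle is the lowest latitude that experiences at least one full rotation of continuous darkness at the northern-summer solstice; it lies at |φ| = 90° − ε = 90° − 22.86° = 67.14°.

67.14°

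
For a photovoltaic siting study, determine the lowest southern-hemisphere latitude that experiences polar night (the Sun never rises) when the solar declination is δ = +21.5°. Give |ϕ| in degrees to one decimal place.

|ϕ| = 68.5°

Polar night requires cos h₀ = −tan ϕ tan δ ≥ 1, i.e. tan ϕ tan δ ≤ −1.
The boundary is |tan ϕ| · |tan δ| = 1, so |ϕ| = 90° − |δ| = 90° − 21.5° = 68.5° in the southern hemisphere.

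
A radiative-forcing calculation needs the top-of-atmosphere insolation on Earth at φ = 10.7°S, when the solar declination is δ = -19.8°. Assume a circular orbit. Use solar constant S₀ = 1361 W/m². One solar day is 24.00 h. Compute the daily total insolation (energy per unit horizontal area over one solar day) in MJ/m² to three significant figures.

38.4 MJ/m²

cos H₀ = −tan(-10.7°) tan(-19.800°) = -0.0680, H₀ = 1.6389 rad.
Bracket: H₀ sin φ sin δ + cos φ cos δ sin H₀ = 1.6389×-0.18567×-0.33874 + 0.98261×0.94088×0.99768 = 0.103077 + 0.922373 = 1.025450.
Q̄ = (S₀/π) × [bracket] = (1361/π) × 1.025450 = 444.25 W/m².
Daily total = Q̄ × 24.00 h × 3600 s/h = 444.25 × 24.00 × 3600 / 10⁶ = 38.38 MJ/m².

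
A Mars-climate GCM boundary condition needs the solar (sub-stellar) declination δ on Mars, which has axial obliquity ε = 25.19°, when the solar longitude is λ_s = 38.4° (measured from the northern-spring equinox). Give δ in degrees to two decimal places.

δ = +15.33°

sin δ = sin ε · sin λ_s = sin 25.19° × sin 38.4° = 0.264374.
δ = arcsin(0.264374) = +15.33°.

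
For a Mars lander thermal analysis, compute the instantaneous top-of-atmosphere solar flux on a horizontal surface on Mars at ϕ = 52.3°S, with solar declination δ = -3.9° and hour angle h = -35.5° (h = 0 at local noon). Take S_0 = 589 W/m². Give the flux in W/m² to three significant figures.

324 W/m²

cos θ_z = sin ϕ sin δ + cos ϕ cos δ cos h = 0.053815 + 0.496701 = 0.550516.
Flux = S_0 · cos θ_z = 589 × 0.550516 = 324.3 W/m².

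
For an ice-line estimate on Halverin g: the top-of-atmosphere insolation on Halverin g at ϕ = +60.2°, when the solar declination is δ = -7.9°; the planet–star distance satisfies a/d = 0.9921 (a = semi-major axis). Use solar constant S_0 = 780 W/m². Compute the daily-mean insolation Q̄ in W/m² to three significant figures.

cos h₀ = −tan(+60.2°) tan(-7.900°) = 0.2423, h₀ = 1.3261 rad.
Bracket: h₀ sin ϕ sin δ + cos ϕ cos δ sin h₀ = 1.3261×0.86777×-0.13744 + 0.49697×0.99051×0.97020 = -0.158159 + 0.477585 = 0.319426.
Inverse-square distance factor (a/d)² = 0.9921² = 0.984262.
Q̄ = (S_0/π) × 0.984262 × [bracket] = (780/π) × 0.984262 × 0.319426 = 78.06 W/m².

Q̄ ≈ 78.1 W/m²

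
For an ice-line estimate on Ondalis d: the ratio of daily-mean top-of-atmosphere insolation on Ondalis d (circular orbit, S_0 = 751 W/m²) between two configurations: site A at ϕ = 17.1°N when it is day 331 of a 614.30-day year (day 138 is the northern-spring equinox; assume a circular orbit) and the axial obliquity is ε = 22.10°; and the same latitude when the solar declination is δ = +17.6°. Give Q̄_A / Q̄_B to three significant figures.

— Configuration A (ϕ=+17.1°):
Solar longitude: L_s = 360° × (331 − 138)/614.30 = 113.104°.
sin δ = sin 22.10° × sin 113.104° = 0.34605, so δ = +20.246°.
cos h₀ = −tan(+17.1°) tan(+20.246°) = -0.1135, h₀ = 1.6845 rad.
Bracket: h₀ sin ϕ sin δ + cos ϕ cos δ sin h₀ = 1.6845×0.29404×0.34605 + 0.95579×0.93822×0.99354 = 0.171402 + 0.890948 = 1.062350.
Q̄ = (S_0/π) × [bracket] = (751/π) × 1.062350 = 253.96 W/m².
— Configuration B (ϕ=+17.1°):
cos h₀ = −tan(+17.1°) tan(+17.600°) = -0.0976, h₀ = 1.6685 rad.
Bracket: h₀ sin ϕ sin δ + cos ϕ cos δ sin h₀ = 1.6685×0.29404×0.30237 + 0.95579×0.95319×0.99523 = 0.148344 + 0.906704 = 1.055048.
Q̄ = (S_0/π) × [bracket] = (751/π) × 1.055048 = 252.21 W/m².
Ratio Q̄_A / Q̄_B = 253.96 / 252.21 = 1.007.

Q̄_A / Q̄_B ≈ 1.01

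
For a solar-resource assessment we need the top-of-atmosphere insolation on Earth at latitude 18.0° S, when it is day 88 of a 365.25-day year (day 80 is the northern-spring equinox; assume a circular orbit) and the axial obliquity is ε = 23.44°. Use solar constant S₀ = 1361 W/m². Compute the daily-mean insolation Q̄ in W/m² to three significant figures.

Solar longitude: λ_s = 360° × (88 − 80)/365.25 = 7.885°.
sin δ = sin 23.44° × sin 7.885° = 0.05457, so δ = +3.128°.
cos H₀ = −tan(-18.0°) tan(+3.128°) = 0.0178, H₀ = 1.5530 rad.
Bracket: H₀ sin φ sin δ + cos φ cos δ sin H₀ = 1.5530×-0.30902×0.05457 + 0.95106×0.99851×0.99984 = -0.026189 + 0.949491 = 0.923302.
Q̄ = (S₀/π) × [bracket] = (1361/π) × 0.923302 = 400.0 W/m².

Q̄ ≈ 400 W/m²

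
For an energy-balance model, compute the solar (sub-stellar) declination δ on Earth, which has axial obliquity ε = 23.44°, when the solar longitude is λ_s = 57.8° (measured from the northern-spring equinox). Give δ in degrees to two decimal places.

sin δ = sin ε · sin λ_s = sin 23.44° × sin 57.8° = 0.336606.
δ = arcsin(0.336606) = +19.67°.

δ = +19.67°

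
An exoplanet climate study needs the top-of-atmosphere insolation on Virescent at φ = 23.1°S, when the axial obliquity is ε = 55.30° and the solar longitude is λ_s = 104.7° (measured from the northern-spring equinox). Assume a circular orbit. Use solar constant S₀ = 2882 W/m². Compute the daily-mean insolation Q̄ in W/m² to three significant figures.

Q̄ ≈ 144 W/m²

Solar declination: sin δ = sin ε · sin λ_s = sin 55.30° × sin 104.7° = 0.79523, so δ = +52.677°.
cos H₀ = −tan(-23.1°) tan(+52.677°) = 0.5594, H₀ = 0.9771 rad.
Bracket: H₀ sin φ sin δ + cos φ cos δ sin H₀ = 0.9771×-0.39234×0.79523 + 0.91982×0.60630×0.82886 = -0.304856 + 0.462244 = 0.157388.
Q̄ = (S₀/π) × [bracket] = (2882/π) × 0.157388 = 144.4 W/m².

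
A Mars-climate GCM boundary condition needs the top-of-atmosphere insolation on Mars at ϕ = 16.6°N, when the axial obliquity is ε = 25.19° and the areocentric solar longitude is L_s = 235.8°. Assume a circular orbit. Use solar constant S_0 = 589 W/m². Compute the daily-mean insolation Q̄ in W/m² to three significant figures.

Q̄ ≈ 140 W/m²

sin δ = sin 25.19° × sin 235.8° = -0.35202, so δ = -20.611°.
cos h₀ = −tan(+16.6°) tan(-20.611°) = 0.1121, h₀ = 1.4584 rad.
Bracket: h₀ sin ϕ sin δ + cos ϕ cos δ sin h₀ = 1.4584×0.28569×-0.35202 + 0.95832×0.93599×0.99369 = -0.146669 + 0.891318 = 0.744649.
Q̄ = (S_0/π) × [bracket] = (589/π) × 0.744649 = 139.6 W/m².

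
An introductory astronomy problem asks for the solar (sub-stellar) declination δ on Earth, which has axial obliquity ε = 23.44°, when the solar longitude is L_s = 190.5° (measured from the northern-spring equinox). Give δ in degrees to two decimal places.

δ = -4.16°

sin δ = sin ε · sin L_s = sin 23.44° × sin 190.5° = -0.072491.
δ = arcsin(-0.072491) = -4.16°.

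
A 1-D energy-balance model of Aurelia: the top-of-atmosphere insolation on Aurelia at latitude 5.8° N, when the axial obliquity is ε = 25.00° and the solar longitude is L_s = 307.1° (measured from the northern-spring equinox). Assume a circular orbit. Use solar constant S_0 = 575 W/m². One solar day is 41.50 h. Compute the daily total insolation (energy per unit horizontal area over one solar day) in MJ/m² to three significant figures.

24.2 MJ/m²

Solar declination: sin δ = sin ε · sin L_s = sin 25.00° × sin 307.1° = -0.33707, so δ = -19.699°.
cos h₀ = −tan(+5.8°) tan(-19.699°) = 0.0364, h₀ = 1.5344 rad.
Bracket: h₀ sin ϕ sin δ + cos ϕ cos δ sin h₀ = 1.5344×0.10106×-0.33707 + 0.99488×0.94148×0.99934 = -0.052268 + 0.936041 = 0.883773.
Q̄ = (S_0/π) × [bracket] = (575/π) × 0.883773 = 161.76 W/m².
Daily total = Q̄ × 41.50 h × 3600 s/h = 161.76 × 41.50 × 3600 / 10⁶ = 24.17 MJ/m².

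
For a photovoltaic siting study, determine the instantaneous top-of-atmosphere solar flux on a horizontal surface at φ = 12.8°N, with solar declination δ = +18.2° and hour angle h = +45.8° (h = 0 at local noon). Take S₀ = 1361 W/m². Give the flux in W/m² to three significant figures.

cos θ_z = sin φ sin δ + cos φ cos δ cos h = 0.069197 + 0.645829 = 0.715026.
Flux = S₀ · cos θ_z = 1361 × 0.715026 = 973.2 W/m².

973 W/m²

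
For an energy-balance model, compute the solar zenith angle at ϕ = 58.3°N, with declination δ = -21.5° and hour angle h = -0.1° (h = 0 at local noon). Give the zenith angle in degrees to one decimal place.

cos θ_z = sin ϕ sin δ + cos ϕ cos δ cos h = -0.311823 + 0.488907 = 0.177084.
θ_z = arccos(0.177084) = 79.8°.

θ_z = 79.8°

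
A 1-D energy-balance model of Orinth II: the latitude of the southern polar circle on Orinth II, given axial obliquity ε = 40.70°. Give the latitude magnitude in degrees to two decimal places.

The polar circle is the lowest latitude that experiences at least one full rotation of continuous darkness at the northern-summer solstice; it lies at |φ| = 90° − ε = 90° − 40.70° = 49.30°.

49.30°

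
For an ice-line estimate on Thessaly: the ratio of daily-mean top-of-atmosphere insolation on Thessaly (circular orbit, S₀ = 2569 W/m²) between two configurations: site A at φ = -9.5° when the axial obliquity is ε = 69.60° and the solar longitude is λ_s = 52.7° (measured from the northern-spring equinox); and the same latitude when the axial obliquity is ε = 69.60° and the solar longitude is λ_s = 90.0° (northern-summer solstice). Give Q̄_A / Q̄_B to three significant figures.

— Configuration A (φ=-9.5°):
Solar declination: sin δ = sin ε · sin λ_s = sin 69.60° × sin 52.7° = 0.74558, so δ = +48.209°.
cos H₀ = −tan(-9.5°) tan(+48.209°) = 0.1872, H₀ = 1.3825 rad.
Bracket: H₀ sin φ sin δ + cos φ cos δ sin H₀ = 1.3825×-0.16505×0.74558 + 0.98629×0.66641×0.98232 = -0.170128 + 0.645653 = 0.475525.
Q̄ = (S₀/π) × [bracket] = (2569/π) × 0.475525 = 388.85 W/m².
— Configuration B (φ=-9.5°):
Solar declination: sin δ = sin ε · sin λ_s = sin 69.60° × sin 90.0° = 0.93728, so δ = +69.600°.
cos H₀ = −tan(-9.5°) tan(+69.600°) = 0.4500, H₀ = 1.1041 rad.
Bracket: H₀ sin φ sin δ + cos φ cos δ sin H₀ = 1.1041×-0.16505×0.93728 + 0.98629×0.34857×0.89304 = -0.170802 + 0.307019 = 0.136217.
Q̄ = (S₀/π) × [bracket] = (2569/π) × 0.136217 = 111.39 W/m².
Ratio Q̄_A / Q̄_B = 388.85 / 111.39 = 3.491.

Q̄_A / Q̄_B ≈ 3.49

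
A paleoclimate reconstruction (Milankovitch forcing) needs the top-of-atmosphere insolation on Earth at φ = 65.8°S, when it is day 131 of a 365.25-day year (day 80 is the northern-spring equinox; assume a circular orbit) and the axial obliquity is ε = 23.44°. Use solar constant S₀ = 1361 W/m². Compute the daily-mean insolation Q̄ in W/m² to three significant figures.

Solar longitude: λ_s = 360° × (131 − 80)/365.25 = 50.267°.
sin δ = sin 23.44° × sin 50.267° = 0.30591, so δ = +17.813°.
cos H₀ = −tan(-65.8°) tan(+17.813°) = 0.7150, H₀ = 0.7742 rad.
Bracket: H₀ sin φ sin δ + cos φ cos δ sin H₀ = 0.7742×-0.91212×0.30591 + 0.40992×0.95206×0.69917 = -0.216022 + 0.272864 = 0.056842.
Q̄ = (S₀/π) × [bracket] = (1361/π) × 0.056842 = 24.63 W/m².

Q̄ ≈ 24.6 W/m²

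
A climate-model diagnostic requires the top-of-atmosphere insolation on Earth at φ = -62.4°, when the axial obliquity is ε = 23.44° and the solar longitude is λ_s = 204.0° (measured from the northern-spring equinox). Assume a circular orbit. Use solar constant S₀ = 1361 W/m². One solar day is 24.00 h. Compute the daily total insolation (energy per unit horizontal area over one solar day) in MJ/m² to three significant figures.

Solar declination: sin δ = sin ε · sin λ_s = sin 23.44° × sin 204.0° = -0.16180, so δ = -9.311°.
cos H₀ = −tan(-62.4°) tan(-9.311°) = -0.3136, H₀ = 1.8898 rad.
Bracket: H₀ sin φ sin δ + cos φ cos δ sin H₀ = 1.8898×-0.88620×-0.16180 + 0.46330×0.98682×0.94955 = 0.270973 + 0.434128 = 0.705101.
Q̄ = (S₀/π) × [bracket] = (1361/π) × 0.705101 = 305.46 W/m².
Daily total = Q̄ × 24.00 h × 3600 s/h = 305.46 × 24.00 × 3600 / 10⁶ = 26.39 MJ/m².

26.4 MJ/m²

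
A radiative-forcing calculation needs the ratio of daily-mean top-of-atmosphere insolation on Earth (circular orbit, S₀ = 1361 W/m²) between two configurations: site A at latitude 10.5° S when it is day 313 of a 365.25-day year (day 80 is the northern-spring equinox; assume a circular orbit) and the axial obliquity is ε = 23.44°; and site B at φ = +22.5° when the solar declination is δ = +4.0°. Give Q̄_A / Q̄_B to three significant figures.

— Configuration A (φ=-10.5°):
Solar longitude: λ_s = 360° × (313 − 80)/365.25 = 229.651°.
sin δ = sin 23.44° × sin 229.651° = -0.30316, so δ = -17.648°.
cos H₀ = −tan(-10.5°) tan(-17.648°) = -0.0590, H₀ = 1.6298 rad.
Bracket: H₀ sin φ sin δ + cos φ cos δ sin H₀ = 1.6298×-0.18224×-0.30316 + 0.98325×0.95294×0.99826 = 0.090043 + 0.935348 = 1.025391.
Q̄ = (S₀/π) × [bracket] = (1361/π) × 1.025391 = 444.22 W/m².
— Configuration B (φ=+22.5°):
cos H₀ = −tan(+22.5°) tan(+4.000°) = -0.0290, H₀ = 1.5998 rad.
Bracket: H₀ sin φ sin δ + cos φ cos δ sin H₀ = 1.5998×0.38268×0.06976 + 0.92388×0.99756×0.99958 = 0.042708 + 0.921239 = 0.963947.
Q̄ = (S₀/π) × [bracket] = (1361/π) × 0.963947 = 417.60 W/m².
Ratio Q̄_A / Q̄_B = 444.22 / 417.60 = 1.064.

Q̄_A / Q̄_B ≈ 1.06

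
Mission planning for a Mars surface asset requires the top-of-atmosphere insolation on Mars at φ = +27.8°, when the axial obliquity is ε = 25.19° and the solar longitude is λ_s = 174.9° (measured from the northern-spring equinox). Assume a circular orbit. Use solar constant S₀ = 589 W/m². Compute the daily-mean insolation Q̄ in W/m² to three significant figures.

Solar declination: sin δ = sin ε · sin λ_s = sin 25.19° × sin 174.9° = 0.03784, so δ = +2.168°.
cos H₀ = −tan(+27.8°) tan(+2.168°) = -0.0200, H₀ = 1.5908 rad.
Bracket: H₀ sin φ sin δ + cos φ cos δ sin H₀ = 1.5908×0.46639×0.03784 + 0.88458×0.99928×0.99980 = 0.028075 + 0.883766 = 0.911841.
Q̄ = (S₀/π) × [bracket] = (589/π) × 0.911841 = 171.0 W/m².

Q̄ ≈ 171 W/m²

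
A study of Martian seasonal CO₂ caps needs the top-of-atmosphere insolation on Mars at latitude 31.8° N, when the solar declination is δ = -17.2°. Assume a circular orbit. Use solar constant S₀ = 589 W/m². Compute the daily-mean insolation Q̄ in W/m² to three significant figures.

Q̄ ≈ 109 W/m²

cos H₀ = −tan(+31.8°) tan(-17.200°) = 0.1919, H₀ = 1.3777 rad.
Bracket: H₀ sin φ sin δ + cos φ cos δ sin H₀ = 1.3777×0.52696×-0.29571 + 0.84989×0.95528×0.98141 = -0.214683 + 0.796790 = 0.582107.
Q̄ = (S₀/π) × [bracket] = (589/π) × 0.582107 = 109.1 W/m².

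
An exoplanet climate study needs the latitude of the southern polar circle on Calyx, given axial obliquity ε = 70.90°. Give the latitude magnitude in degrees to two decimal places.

19.10°

The polar circle is the lowest latitude that experiences at least one full rotation of continuous darkness at the northern-summer solstice; it lies at |φ| = 90° − ε = 90° − 70.90° = 19.10°.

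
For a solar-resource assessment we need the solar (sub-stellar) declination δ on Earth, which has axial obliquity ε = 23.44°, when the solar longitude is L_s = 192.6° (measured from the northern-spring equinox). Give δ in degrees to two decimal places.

δ = -4.98°

sin δ = sin ε · sin L_s = sin 23.44° × sin 192.6° = -0.086775.
δ = arcsin(-0.086775) = -4.98°.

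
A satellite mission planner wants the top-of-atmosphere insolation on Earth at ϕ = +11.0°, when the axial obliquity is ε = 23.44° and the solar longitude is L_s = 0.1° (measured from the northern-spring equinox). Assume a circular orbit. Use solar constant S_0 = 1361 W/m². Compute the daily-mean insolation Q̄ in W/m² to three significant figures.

Solar declination: sin δ = sin ε · sin L_s = sin 23.44° × sin 0.1° = 0.00069, so δ = +0.040°.
cos h₀ = −tan(+11.0°) tan(+0.040°) = -0.0001, h₀ = 1.5709 rad.
Bracket: h₀ sin ϕ sin δ + cos ϕ cos δ sin h₀ = 1.5709×0.19081×0.00069 + 0.98163×1.00000×1.00000 = 0.000207 + 0.981630 = 0.981837.
Q̄ = (S_0/π) × [bracket] = (1361/π) × 0.981837 = 425.4 W/m².

Q̄ ≈ 425 W/m²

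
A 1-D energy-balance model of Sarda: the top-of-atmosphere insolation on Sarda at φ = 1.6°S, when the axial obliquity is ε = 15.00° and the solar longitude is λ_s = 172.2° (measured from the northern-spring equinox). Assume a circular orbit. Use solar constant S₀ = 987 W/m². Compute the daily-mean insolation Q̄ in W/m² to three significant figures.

Q̄ ≈ 313 W/m²

Solar declination: sin δ = sin ε · sin λ_s = sin 15.00° × sin 172.2° = 0.03513, so δ = +2.013°.
cos H₀ = −tan(-1.6°) tan(+2.013°) = 0.0010, H₀ = 1.5698 rad.
Bracket: H₀ sin φ sin δ + cos φ cos δ sin H₀ = 1.5698×-0.02792×0.03513 + 0.99961×0.99938×1.00000 = -0.001540 + 0.998990 = 0.997450.
Q̄ = (S₀/π) × [bracket] = (987/π) × 0.997450 = 313.4 W/m².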